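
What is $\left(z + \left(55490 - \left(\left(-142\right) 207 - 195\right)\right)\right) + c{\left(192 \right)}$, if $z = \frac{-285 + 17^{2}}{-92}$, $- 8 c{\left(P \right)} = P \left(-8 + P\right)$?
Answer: $\frac{1855248}{23} \approx 80663.0$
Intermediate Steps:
$c{\left(P \right)} = - \frac{P \left(-8 + P\right)}{8}$
$z = - \frac{1}{23}$ ($z = - \frac{-285 + 289}{92} = \left(- \frac{1}{92}\right) 4 = - \frac{1}{23} \approx -0.043478$)
$\left(z + \left(55490 - \left(\left(-142\right) 207 - 195\right)\right)\right) + c{\left(192 \right)} = \left(- \frac{1}{23} + \left(55490 - \left(\left(-142\right) 207 - 195\right)\right)\right) + \frac{1}{8} \cdot 192 \left(8 - 192\right) = \left(- \frac{1}{23} + \left(55490 - \left(-29394 - 195\right)\right)\right) + \frac{1}{8} \cdot 192 \left(8 - 192\right) = \left(- \frac{1}{23} + \left(55490 - -29589\right)\right) + \frac{1}{8} \cdot 192 \left(-184\right) = \left(- \frac{1}{23} + \left(55490 + 29589\right)\right) - 4416 = \left(- \frac{1}{23} + 85079\right) - 4416 = \frac{1956816}{23} - 4416 = \frac{1855248}{23}$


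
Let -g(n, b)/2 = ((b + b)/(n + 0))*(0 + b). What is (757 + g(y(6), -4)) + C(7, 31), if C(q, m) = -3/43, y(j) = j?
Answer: 96268/129 ≈ 746.26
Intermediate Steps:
C(q, m) = -3/43 (C(q, m) = -3*1/43 = -3/43)
g(n, b) = -4*b²/n (g(n, b) = -2*(b + b)/(n + 0)*(0 + b) = -2*(2*b)/n*b = -2*2*b/n*b = -4*b²/n)
(757 + g(y(6), -4)) + C(7, 31) = (757 - 4*(-4)²/6) - 3/43 = (757 - 4*16*⅙) - 3/43 = (757 - 32/3) - 3/43 = 2239/3 - 3/43 = 96268/129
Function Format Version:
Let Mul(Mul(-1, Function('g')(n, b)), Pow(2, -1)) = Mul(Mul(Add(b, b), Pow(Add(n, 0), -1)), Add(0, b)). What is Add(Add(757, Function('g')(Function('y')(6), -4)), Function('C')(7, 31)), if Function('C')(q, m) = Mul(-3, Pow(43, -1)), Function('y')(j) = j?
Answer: Rational(96268, 129) ≈ 746.26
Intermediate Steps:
Function('C')(q, m) = Rational(-3, 43) (Function('C')(q, m) = Mul(-3, Rational(1, 43)) = Rational(-3, 43))
Function('g')(n, b) = Mul(-4, Pow(b, 2), Pow(n, -1)) (Function('g')(n, b) = Mul(-2, Mul(Mul(Add(b, b), Pow(Add(n, 0), -1)), Add(0, b))) = Mul(-2, Mul(Mul(Mul(2, b), Pow(n, -1)), b)) = Mul(-2, Mul(Mul(2, b, Pow(n, -1)), b)) = Mul(-2, Mul(2, Pow(b, 2), Pow(n, -1))) = Mul(-4, Pow(b, 2), Pow(n, -1)))
Add(Add(757, Function('g')(Function('y')(6), -4)), Function('C')(7, 31)) = Add(Add(757, Mul(-4, Pow(-4, 2), Pow(6, -1))), Rational(-3, 43)) = Add(Add(757, Mul(-4, 16, Rational(1, 6))), Rational(-3, 43)) = Add(Add(757, Rational(-32, 3)), Rational(-3, 43)) = Add(Rational(2239, 3), Rational(-3, 43)) = Rational(96268, 129)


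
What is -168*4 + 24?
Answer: -648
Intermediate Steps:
-168*4 + 24 = -28*24 + 24 = -672 + 24 = -648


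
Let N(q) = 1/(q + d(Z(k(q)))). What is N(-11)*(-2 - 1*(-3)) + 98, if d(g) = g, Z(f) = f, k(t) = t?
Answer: 2155/22 ≈ 97.955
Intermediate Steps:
N(q) = 1/(2*q) (N(q) = 1/(q + q) = 1/(2*q))
N(-11)*(-2 - 1*(-3)) + 98 = ((½)/(-11))*(-2 - 1*(-3)) + 98 = ((½)*(-1/11))*(-2 + 3) + 98 = -1/22*1 + 98 = -1/22 + 98 = 2155/22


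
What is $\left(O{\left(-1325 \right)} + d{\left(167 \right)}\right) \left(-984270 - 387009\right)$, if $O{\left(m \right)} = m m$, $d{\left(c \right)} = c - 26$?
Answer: $-2407645044714$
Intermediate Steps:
$d{\left(c \right)} = -26 + c$ ($d{\left(c \right)} = c - 26 = -26 + c$)
$O{\left(m \right)} = m^{2}$
$\left(O{\left(-1325 \right)} + d{\left(167 \right)}\right) \left(-984270 - 387009\right) = \left(\left(-1325\right)^{2} + \left(-26 + 167\right)\right) \left(-984270 - 387009\right) = \left(1755625 + 141\right) \left(-1371279\right) = 1755766 \left(-1371279\right) = -2407645044714$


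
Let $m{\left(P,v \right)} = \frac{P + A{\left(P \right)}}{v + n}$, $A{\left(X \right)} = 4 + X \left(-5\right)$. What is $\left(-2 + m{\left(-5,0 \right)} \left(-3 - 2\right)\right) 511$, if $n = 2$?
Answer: $-31682$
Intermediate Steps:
$A{\left(X \right)} = 4 - 5 X$
$m{\left(P,v \right)} = \frac{4 - 4 P}{2 + v}$ ($m{\left(P,v \right)} = \frac{P - \left(-4 + 5 P\right)}{v + 2} = \frac{4 - 4 P}{2 + v}$)
$\left(-2 + m{\left(-5,0 \right)} \left(-3 - 2\right)\right) 511 = \left(-2 + \frac{4 \left(1 - -5\right)}{2 + 0} \left(-3 - 2\right)\right) 511 = \left(-2 + \frac{4 \left(1 + 5\right)}{2} \left(-5\right)\right) 511 = \left(-2 + 4 \cdot \frac{1}{2} \cdot 6 \left(-5\right)\right) 511 = \left(-2 + 12 \left(-5\right)\right) 511 = \left(-2 - 60\right) 511 = \left(-62\right) 511 = -31682$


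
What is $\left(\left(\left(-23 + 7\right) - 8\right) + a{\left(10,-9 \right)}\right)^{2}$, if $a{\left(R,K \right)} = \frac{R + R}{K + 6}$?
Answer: $\frac{8464}{9} \approx 940.44$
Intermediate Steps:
$a{\left(R,K \right)} = \frac{2 R}{6 + K}$
$\left(\left(\left(-23 + 7\right) - 8\right) + a{\left(10,-9 \right)}\right)^{2} = \left(\left(\left(-23 + 7\right) - 8\right) + 2 \cdot 10 \frac{1}{6 - 9}\right)^{2} = \left(\left(-16 - 8\right) + 2 \cdot 10 \frac{1}{-3}\right)^{2} = \left(-24 + 2 \cdot 10 \left(- \frac{1}{3}\right)\right)^{2} = \left(-24 - \frac{20}{3}\right)^{2} = \left(- \frac{92}{3}\right)^{2} = \frac{8464}{9}$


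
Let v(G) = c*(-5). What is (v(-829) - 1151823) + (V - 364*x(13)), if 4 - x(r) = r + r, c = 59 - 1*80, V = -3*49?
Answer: -1143857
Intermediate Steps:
V = -147
c = -21 (c = 59 - 80 = -21)
x(r) = 4 - 2*r (x(r) = 4 - (r + r) = 4 - 2*r)
v(G) = 105 (v(G) = -21*(-5) = 105)
(v(-829) - 1151823) + (V - 364*x(13)) = (105 - 1151823) + (-147 - 364*(4 - 2*13)) = -1151718 + (-147 - 364*(4 - 26)) = -1151718 + (-147 - 364*(-22)) = -1151718 + (-147 + 8008) = -1151718 + 7861 = -1143857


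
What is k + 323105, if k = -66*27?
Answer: 321323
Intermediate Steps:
k = -1782
k + 323105 = -1782 + 323105 = 321323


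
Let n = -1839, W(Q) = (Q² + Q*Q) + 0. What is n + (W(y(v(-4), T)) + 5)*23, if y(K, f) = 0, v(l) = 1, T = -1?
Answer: -1724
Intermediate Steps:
W(Q) = 2*Q² (W(Q) = (Q² + Q²) + 0 = 2*Q² + 0 = 2*Q²)
n + (W(y(v(-4), T)) + 5)*23 = -1839 + (2*0² + 5)*23 = -1839 + (2*0 + 5)*23 = -1839 + (0 + 5)*23 = -1839 + 5*23 = -1839 + 115 = -1724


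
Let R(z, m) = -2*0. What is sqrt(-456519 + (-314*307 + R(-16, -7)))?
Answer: I*sqrt(552917) ≈ 743.58*I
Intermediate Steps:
R(z, m) = 0
sqrt(-456519 + (-314*307 + R(-16, -7))) = sqrt(-456519 + (-314*307 + 0)) = sqrt(-456519 + (-96398 + 0)) = sqrt(-456519 - 96398) = sqrt(-552917) = I*sqrt(552917)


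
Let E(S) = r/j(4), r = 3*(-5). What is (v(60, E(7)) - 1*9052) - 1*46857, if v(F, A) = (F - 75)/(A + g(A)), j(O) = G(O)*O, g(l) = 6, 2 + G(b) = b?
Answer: -615039/11 ≈ -55913.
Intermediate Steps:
r = -15
G(b) = -2 + b
j(O) = O*(-2 + O) (j(O) = (-2 + O)*O = O*(-2 + O))
E(S) = -15/8 (E(S) = -15*1/(4*(-2 + 4)) = -15/(4*2) = -15/8)
v(F, A) = (-75 + F)/(6 + A) (v(F, A) = (F - 75)/(A + 6) = (-75 + F)/(6 + A))
(v(60, E(7)) - 1*9052) - 1*46857 = ((-75 + 60)/(6 - 15/8) - 1*9052) - 1*46857 = (-15/(33/8) - 9052) - 46857 = ((8/33)*(-15) - 9052) - 46857 = (-40/11 - 9052) - 46857 = -99612/11 - 46857 = -615039/11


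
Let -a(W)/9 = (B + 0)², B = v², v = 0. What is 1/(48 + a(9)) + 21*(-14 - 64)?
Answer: -78623/48 ≈ -1638.0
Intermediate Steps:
B = 0 (B = 0² = 0)
a(W) = 0 (a(W) = -9*(0 + 0)² = -9*0² = -9*0 = 0)
1/(48 + a(9)) + 21*(-14 - 64) = 1/(48 + 0) + 21*(-14 - 64) = 1/48 + 21*(-78) = 1/48 - 1638 = -78623/48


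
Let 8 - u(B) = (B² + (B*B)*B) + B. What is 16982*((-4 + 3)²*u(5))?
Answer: -2496354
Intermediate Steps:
u(B) = 8 - B - B² - B³ (u(B) = 8 - ((B² + (B*B)*B) + B) = 8 - ((B² + B²*B) + B) = 8 - ((B² + B³) + B) = 8 - (B + B² + B³) = 8 + (-B - B² - B³) = 8 - B - B² - B³)
16982*((-4 + 3)²*u(5)) = 16982*((-4 + 3)²*(8 - 1*5 - 1*5² - 1*5³)) = 16982*((-1)²*(8 - 5 - 1*25 - 1*125)) = 16982*(1*(8 - 5 - 25 - 125)) = 16982*(1*(-147)) = 16982*(-147) = -2496354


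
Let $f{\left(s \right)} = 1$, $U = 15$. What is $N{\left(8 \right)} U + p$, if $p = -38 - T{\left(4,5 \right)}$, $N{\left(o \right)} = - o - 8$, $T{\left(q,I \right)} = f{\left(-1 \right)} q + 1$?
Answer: $-283$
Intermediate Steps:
$T{\left(q,I \right)} = 1 + q$ ($T{\left(q,I \right)} = 1 q + 1 = q + 1 = 1 + q$)
$N{\left(o \right)} = -8 - o$
$p = -43$ ($p = -38 - \left(1 + 4\right) = -38 - 5 = -43$)
$N{\left(8 \right)} U + p = \left(-8 - 8\right) 15 - 43 = \left(-16\right) 15 - 43 = -240 - 43 = -283$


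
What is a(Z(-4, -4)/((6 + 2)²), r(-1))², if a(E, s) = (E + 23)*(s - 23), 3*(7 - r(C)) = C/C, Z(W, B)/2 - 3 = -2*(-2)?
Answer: 1325469649/9216 ≈ 1.4382e+5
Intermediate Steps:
Z(W, B) = 14 (Z(W, B) = 6 + 2*(-2*(-2)) = 6 + 2*4 = 6 + 8 = 14)
r(C) = 20/3 (r(C) = 7 - C/(3*C) = 7 - ⅓*1 = 7 - ⅓ = 20/3)
a(E, s) = (-23 + s)*(23 + E) (a(E, s) = (23 + E)*(-23 + s) = (-23 + s)*(23 + E))
a(Z(-4, -4)/((6 + 2)²), r(-1))² = (-529 - 322/((6 + 2)²) + 23*(20/3) + (14/((6 + 2)²))*(20/3))² = (-529 - 322/(8²) + 460/3 + (14/(8²))*(20/3))² = (-529 - 322/64 + 460/3 + (14/64)*(20/3))² = (-529 - 322/64 + 460/3 + (14*(1/64))*(20/3))² = (-529 - 23*7/32 + 460/3 + (7/32)*(20/3))² = (-529 - 161/32 + 460/3 + 35/24)² = (-36407/96)² = 1325469649/9216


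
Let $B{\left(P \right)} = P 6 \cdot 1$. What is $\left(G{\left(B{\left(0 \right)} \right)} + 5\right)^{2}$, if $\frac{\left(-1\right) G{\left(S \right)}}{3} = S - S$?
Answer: $25$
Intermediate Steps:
$B{\left(P \right)} = 6 P$ ($B{\left(P \right)} = 6 P 1 = 6 P$)
$G{\left(S \right)} = 0$ ($G{\left(S \right)} = - 3 \left(S - S\right) = \left(-3\right) 0 = 0$)
$\left(G{\left(B{\left(0 \right)} \right)} + 5\right)^{2} = \left(0 + 5\right)^{2} = 5^{2} = 25$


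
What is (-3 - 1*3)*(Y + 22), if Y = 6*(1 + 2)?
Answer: -240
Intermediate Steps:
Y = 18 (Y = 6*3 = 18)
(-3 - 1*3)*(Y + 22) = (-3 - 1*3)*(18 + 22) = (-3 - 3)*40 = -6*40 = -240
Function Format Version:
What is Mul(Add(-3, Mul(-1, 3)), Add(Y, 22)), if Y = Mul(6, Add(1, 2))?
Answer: -240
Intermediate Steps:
Y = 18 (Y = Mul(6, 3) = 18)
Mul(Add(-3, Mul(-1, 3)), Add(Y, 22)) = Mul(Add(-3, Mul(-1, 3)), Add(18, 22)) = Mul(Add(-3, -3), 40) = Mul(-6, 40) = -240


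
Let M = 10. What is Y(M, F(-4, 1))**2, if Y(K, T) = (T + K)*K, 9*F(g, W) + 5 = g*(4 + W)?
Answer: 422500/81 ≈ 5216.0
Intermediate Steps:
F(g, W) = -5/9 + g*(4 + W)/9 (F(g, W) = -5/9 + (g*(4 + W))/9 = -5/9 + g*(4 + W)/9)
Y(K, T) = K*(K + T) (Y(K, T) = (K + T)*K = K*(K + T))
Y(M, F(-4, 1))**2 = (10*(10 + (-5/9 + (4/9)*(-4) + (1/9)*1*(-4))))**2 = (10*(10 + (-5/9 - 16/9 - 4/9)))**2 = (10*(10 - 25/9))**2 = (10*(65/9))**2 = (650/9)**2 = 422500/81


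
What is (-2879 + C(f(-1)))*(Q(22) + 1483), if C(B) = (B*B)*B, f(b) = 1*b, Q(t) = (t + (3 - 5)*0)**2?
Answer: -5664960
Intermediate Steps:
Q(t) = t**2 (Q(t) = (t - 2*0)**2 = (t + 0)**2 = t**2)
f(b) = b
C(B) = B**3 (C(B) = B**2*B = B**3)
(-2879 + C(f(-1)))*(Q(22) + 1483) = (-2879 + (-1)**3)*(22**2 + 1483) = (-2879 - 1)*(484 + 1483) = -2880*1967 = -5664960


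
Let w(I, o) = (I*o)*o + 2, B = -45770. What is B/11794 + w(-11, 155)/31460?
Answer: -2278379981/185519620 ≈ -12.281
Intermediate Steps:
w(I, o) = 2 + I*o² (w(I, o) = I*o² + 2 = 2 + I*o²)
B/11794 + w(-11, 155)/31460 = -45770/11794 + (2 - 11*155²)/31460 = -45770*1/11794 + (2 - 11*24025)*(1/31460) = -22885/5897 + (2 - 264275)*(1/31460) = -22885/5897 - 264273*1/31460 = -22885/5897 - 264273/31460 = -2278379981/185519620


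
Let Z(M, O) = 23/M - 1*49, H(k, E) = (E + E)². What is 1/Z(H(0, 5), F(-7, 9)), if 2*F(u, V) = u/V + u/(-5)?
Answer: -100/4877 ≈ -0.020504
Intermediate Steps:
F(u, V) = -u/10 + u/(2*V) (F(u, V) = (u/V + u/(-5))/2 = (u/V + u*(-⅕))/2 = (u/V - u/5)/2 = (-u/5 + u/V)/2 = -u/10 + u/(2*V))
H(k, E) = 4*E² (H(k, E) = (2*E)² = 4*E²)
Z(M, O) = -49 + 23/M (Z(M, O) = 23/M - 49 = -49 + 23/M)
1/Z(H(0, 5), F(-7, 9)) = 1/(-49 + 23/((4*5²))) = 1/(-49 + 23/((4*25))) = 1/(-49 + 23/100) = 1/(-4877/100) = -100/4877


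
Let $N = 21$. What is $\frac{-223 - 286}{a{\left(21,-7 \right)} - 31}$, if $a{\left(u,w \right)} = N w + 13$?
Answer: $\frac{509}{165} \approx 3.0848$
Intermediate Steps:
$a{\left(u,w \right)} = 13 + 21 w$ ($a{\left(u,w \right)} = 21 w + 13 = 13 + 21 w$)
$\frac{-223 - 286}{a{\left(21,-7 \right)} - 31} = \frac{-223 - 286}{\left(13 + 21 \left(-7\right)\right) - 31} = - \frac{509}{\left(13 - 147\right) - 31} = - \frac{509}{-134 - 31} = - \frac{509}{-165} = \left(-509\right) \left(- \frac{1}{165}\right) = \frac{509}{165}$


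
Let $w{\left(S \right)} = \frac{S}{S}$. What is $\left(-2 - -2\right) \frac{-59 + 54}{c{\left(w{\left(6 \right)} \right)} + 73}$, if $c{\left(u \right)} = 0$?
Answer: $0$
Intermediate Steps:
$w{\left(S \right)} = 1$
$\left(-2 - -2\right) \frac{-59 + 54}{c{\left(w{\left(6 \right)} \right)} + 73} = \left(-2 - -2\right) \frac{-59 + 54}{0 + 73} = \left(-2 + 2\right) \left(- \frac{5}{73}\right) = 0 \left(\left(-5\right) \frac{1}{73}\right) = 0 \left(- \frac{5}{73}\right) = 0$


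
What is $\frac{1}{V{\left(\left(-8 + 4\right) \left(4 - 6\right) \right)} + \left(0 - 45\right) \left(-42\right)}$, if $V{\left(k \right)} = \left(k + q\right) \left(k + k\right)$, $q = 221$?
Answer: $\frac{1}{5554} \approx 0.00018005$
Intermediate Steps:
$V{\left(k \right)} = 2 k \left(221 + k\right)$ ($V{\left(k \right)} = \left(k + 221\right) \left(k + k\right) = \left(221 + k\right) 2 k = 2 k \left(221 + k\right)$)
$\frac{1}{V{\left(\left(-8 + 4\right) \left(4 - 6\right) \right)} + \left(0 - 45\right) \left(-42\right)} = \frac{1}{2 \left(-8 + 4\right) \left(4 - 6\right) \left(221 + \left(-8 + 4\right) \left(4 - 6\right)\right) + \left(0 - 45\right) \left(-42\right)} = \frac{1}{2 \left(- 4 \left(4 - 6\right)\right) \left(221 - 4 \left(4 - 6\right)\right) - -1890} = \frac{1}{2 \left(\left(-4\right) \left(-2\right)\right) \left(221 - -8\right) + 1890} = \frac{1}{2 \cdot 8 \left(221 + 8\right) + 1890} = \frac{1}{2 \cdot 8 \cdot 229 + 1890} = \frac{1}{3664 + 1890} = \frac{1}{5554}$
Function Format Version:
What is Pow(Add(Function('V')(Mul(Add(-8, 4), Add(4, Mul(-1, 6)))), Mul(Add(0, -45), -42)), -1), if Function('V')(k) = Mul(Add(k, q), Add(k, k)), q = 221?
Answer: Rational(1, 5554) ≈ 0.00018005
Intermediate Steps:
Function('V')(k) = Mul(2, k, Add(221, k)) (Function('V')(k) = Mul(Add(k, 221), Add(k, k)) = Mul(Add(221, k), Mul(2, k)) = Mul(2, k, Add(221, k)))
Pow(Add(Function('V')(Mul(Add(-8, 4), Add(4, Mul(-1, 6)))), Mul(Add(0, -45), -42)), -1) = Pow(Add(Mul(2, Mul(Add(-8, 4), Add(4, Mul(-1, 6))), Add(221, Mul(Add(-8, 4), Add(4, Mul(-1, 6))))), Mul(Add(0, -45), -42)), -1) = Pow(Add(Mul(2, Mul(-4, Add(4, -6)), Add(221, Mul(-4, Add(4, -6)))), Mul(-45, -42)), -1) = Pow(Add(Mul(2, Mul(-4, -2), Add(221, Mul(-4, -2))), 1890), -1) = Pow(Add(Mul(2, 8, Add(221, 8)), 1890), -1) = Pow(Add(Mul(2, 8, 229), 1890), -1) = Pow(Add(3664, 1890), -1) = Pow(5554, -1) = Rational(1, 5554)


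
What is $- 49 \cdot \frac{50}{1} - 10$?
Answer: $-2460$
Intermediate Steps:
$- 49 \cdot \frac{50}{1} - 10 = - 49 \cdot 50 \cdot 1 - 10 = \left(-49\right) 50 - 10 = -2450 - 10 = -2460$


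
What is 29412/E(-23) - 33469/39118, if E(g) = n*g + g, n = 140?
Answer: -419692861/42286558 ≈ -9.9250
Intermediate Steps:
E(g) = 141*g (E(g) = 140*g + g = 141*g)
29412/E(-23) - 33469/39118 = 29412/((141*(-23))) - 33469/39118 = 29412/(-3243) - 33469*1/39118 = 29412*(-1/3243) - 33469/39118 = -9804/1081 - 33469/39118 = -419692861/42286558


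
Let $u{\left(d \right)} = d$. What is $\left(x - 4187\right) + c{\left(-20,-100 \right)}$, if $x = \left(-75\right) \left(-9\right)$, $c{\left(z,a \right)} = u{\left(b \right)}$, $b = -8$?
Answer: $-3520$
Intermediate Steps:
$c{\left(z,a \right)} = -8$
$x = 675$
$\left(x - 4187\right) + c{\left(-20,-100 \right)} = \left(675 - 4187\right) - 8 = -3512 - 8 = -3520$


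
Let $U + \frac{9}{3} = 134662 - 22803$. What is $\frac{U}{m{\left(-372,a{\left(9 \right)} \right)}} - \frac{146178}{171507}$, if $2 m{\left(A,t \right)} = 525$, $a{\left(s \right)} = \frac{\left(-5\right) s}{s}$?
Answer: $\frac{260485922}{612525} \approx 425.27$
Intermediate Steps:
$a{\left(s \right)} = -5$
$m{\left(A,t \right)} = \frac{525}{2}$ ($m{\left(A,t \right)} = \frac{1}{2} \cdot 525 = \frac{525}{2}$)
$U = 111856$ ($U = -3 + \left(134662 - 22803\right) = -3 + 111859 = 111856$)
$\frac{U}{m{\left(-372,a{\left(9 \right)} \right)}} - \frac{146178}{171507} = \frac{111856}{\frac{525}{2}} - \frac{146178}{171507} = 111856 \cdot \frac{2}{525} - \frac{48726}{57169} = \frac{223712}{525} - \frac{48726}{57169} = \frac{260485922}{612525}$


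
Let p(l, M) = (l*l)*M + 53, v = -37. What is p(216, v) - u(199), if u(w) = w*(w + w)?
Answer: -1805421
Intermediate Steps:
u(w) = 2*w² (u(w) = w*(2*w) = 2*w²)
p(l, M) = 53 + M*l² (p(l, M) = l²*M + 53 = M*l² + 53 = 53 + M*l²)
p(216, v) - u(199) = (53 - 37*216²) - 2*199² = (53 - 37*46656) - 2*39601 = (53 - 1726272) - 1*79202 = -1726219 - 79202 = -1805421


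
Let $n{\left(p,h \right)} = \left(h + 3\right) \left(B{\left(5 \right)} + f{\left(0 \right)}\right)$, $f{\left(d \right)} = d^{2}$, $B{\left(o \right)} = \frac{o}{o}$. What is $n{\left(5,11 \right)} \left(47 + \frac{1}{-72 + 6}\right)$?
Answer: $\frac{21707}{33} \approx 657.79$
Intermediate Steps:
$B{\left(o \right)} = 1$
$n{\left(p,h \right)} = 3 + h$ ($n{\left(p,h \right)} = \left(h + 3\right) \left(1 + 0^{2}\right) = \left(3 + h\right) \left(1 + 0\right) = \left(3 + h\right) 1 = 3 + h$)
$n{\left(5,11 \right)} \left(47 + \frac{1}{-72 + 6}\right) = \left(3 + 11\right) \left(47 + \frac{1}{-72 + 6}\right) = 14 \left(47 + \frac{1}{-66}\right) = 14 \left(47 - \frac{1}{66}\right) = 14 \cdot \frac{3101}{66} = \frac{21707}{33}$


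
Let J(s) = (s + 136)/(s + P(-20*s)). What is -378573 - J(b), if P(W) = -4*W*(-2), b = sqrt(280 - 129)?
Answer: -60193106/159 + 136*sqrt(151)/24009 ≈ -3.7857e+5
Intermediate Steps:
b = sqrt(151) ≈ 12.288
P(W) = 8*W
J(s) = -(136 + s)/(159*s) (J(s) = (s + 136)/(s + 8*(-20*s)) = (136 + s)/(s - 160*s) = (136 + s)/((-159*s)) = (136 + s)*(-1/(159*s)) = -(136 + s)/(159*s))
-378573 - J(b) = -378573 - (-136 - sqrt(151))/(159*(sqrt(151))) = -378573 - sqrt(151)/151*(-136 - sqrt(151))/159 = -378573 - sqrt(151)*(-136 - sqrt(151))/24009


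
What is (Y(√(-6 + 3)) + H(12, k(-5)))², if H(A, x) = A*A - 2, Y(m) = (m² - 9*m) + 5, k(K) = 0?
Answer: 20493 - 2592*I*√3 ≈ 20493.0 - 4489.5*I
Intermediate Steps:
Y(m) = 5 + m² - 9*m
H(A, x) = -2 + A² (H(A, x) = A² - 2 = -2 + A²)
(Y(√(-6 + 3)) + H(12, k(-5)))² = ((5 + (√(-6 + 3))² - 9*√(-6 + 3)) + (-2 + 12²))² = ((5 + (√(-3))² - 9*I*√3) + (-2 + 144))² = ((5 + (I*√3)² - 9*I*√3) + 142)² = ((5 - 3 - 9*I*√3) + 142)² = ((2 - 9*I*√3) + 142)² = (144 - 9*I*√3)²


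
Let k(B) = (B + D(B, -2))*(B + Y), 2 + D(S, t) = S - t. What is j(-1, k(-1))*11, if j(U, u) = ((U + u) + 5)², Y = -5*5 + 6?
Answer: 21296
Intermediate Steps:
D(S, t) = -2 + S - t (D(S, t) = -2 + (S - t) = -2 + S - t)
Y = -19 (Y = -25 + 6 = -19)
k(B) = 2*B*(-19 + B) (k(B) = (B + (-2 + B - 1*(-2)))*(B - 19) = (B + (-2 + B + 2))*(-19 + B) = (B + B)*(-19 + B) = (2*B)*(-19 + B) = 2*B*(-19 + B))
j(U, u) = (5 + U + u)²
j(-1, k(-1))*11 = (5 - 1 + 2*(-1)*(-19 - 1))²*11 = (5 - 1 + 2*(-1)*(-20))²*11 = (5 - 1 + 40)²*11 = 44²*11 = 1936*11 = 21296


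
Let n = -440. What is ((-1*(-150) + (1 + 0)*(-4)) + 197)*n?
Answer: -150920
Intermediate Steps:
((-1*(-150) + (1 + 0)*(-4)) + 197)*n = ((-1*(-150) + (1 + 0)*(-4)) + 197)*(-440) = ((150 + 1*(-4)) + 197)*(-440) = ((150 - 4) + 197)*(-440) = (146 + 197)*(-440) = 343*(-440) = -150920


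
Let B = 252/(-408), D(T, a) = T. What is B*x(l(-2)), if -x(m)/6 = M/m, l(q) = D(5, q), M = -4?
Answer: -252/85 ≈ -2.9647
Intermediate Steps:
l(q) = 5
x(m) = 24/m (x(m) = -(-24)/m = 24/m)
B = -21/34 (B = 252*(-1/408) = -21/34 ≈ -0.61765)
B*x(l(-2)) = -252/(17*5) = -21/34*24/5 = -252/85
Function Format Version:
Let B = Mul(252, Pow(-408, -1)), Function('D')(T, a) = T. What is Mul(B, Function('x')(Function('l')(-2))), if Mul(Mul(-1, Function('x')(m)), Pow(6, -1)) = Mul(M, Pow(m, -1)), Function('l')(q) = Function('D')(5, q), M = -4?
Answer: Rational(-252, 85) ≈ -2.9647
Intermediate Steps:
Function('l')(q) = 5
Function('x')(m) = Mul(24, Pow(m, -1)) (Function('x')(m) = Mul(-6, Mul(-4, Pow(m, -1))) = Mul(24, Pow(m, -1)))
B = Rational(-21, 34) (B = Mul(252, Rational(-1, 408)) = Rational(-21, 34) ≈ -0.61765)
Mul(B, Function('x')(Function('l')(-2))) = Mul(Rational(-21, 34), Mul(24, Pow(5, -1))) = Mul(Rational(-21, 34), Mul(24, Rational(1, 5))) = Mul(Rational(-21, 34), Rational(24, 5)) = Rational(-252, 85)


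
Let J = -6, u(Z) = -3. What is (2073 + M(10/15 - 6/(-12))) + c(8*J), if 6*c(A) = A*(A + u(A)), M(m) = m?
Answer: 14893/6 ≈ 2482.2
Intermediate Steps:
c(A) = A*(-3 + A)/6 (c(A) = (A*(A - 3))/6 = (A*(-3 + A))/6 = A*(-3 + A)/6)
(2073 + M(10/15 - 6/(-12))) + c(8*J) = (2073 + (10/15 - 6/(-12))) + (8*(-6))*(-3 + 8*(-6))/6 = (2073 + (10*(1/15) - 6*(-1/12))) + (⅙)*(-48)*(-3 - 48) = (2073 + (⅔ + ½)) + (⅙)*(-48)*(-51) = (2073 + 7/6) + 408 = 12445/6 + 408 = 14893/6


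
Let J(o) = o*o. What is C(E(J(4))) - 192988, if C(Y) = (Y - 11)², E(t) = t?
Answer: -192963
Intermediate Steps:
J(o) = o²
C(Y) = (-11 + Y)²
C(E(J(4))) - 192988 = (-11 + 4²)² - 192988 = (-11 + 16)² - 192988 = 5² - 192988 = 25 - 192988 = -192963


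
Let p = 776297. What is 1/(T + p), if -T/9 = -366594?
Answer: 1/4075643 ≈ 2.4536e-7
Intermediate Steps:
T = 3299346 (T = -9*(-366594) = 3299346)
1/(T + p) = 1/(3299346 + 776297) = 1/4075643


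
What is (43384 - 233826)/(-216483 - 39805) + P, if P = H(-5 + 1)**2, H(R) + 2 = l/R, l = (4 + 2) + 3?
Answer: 1204911/64072 ≈ 18.806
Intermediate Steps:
l = 9 (l = 6 + 3 = 9)
H(R) = -2 + 9/R
P = 289/16 (P = (-2 + 9/(-5 + 1))**2 = (-2 + 9/(-4))**2 = (-2 + 9*(-1/4))**2 = (-2 - 9/4)**2 = (-17/4)**2 = 289/16 ≈ 18.063)
(43384 - 233826)/(-216483 - 39805) + P = (43384 - 233826)/(-216483 - 39805) + 289/16 = -190442/(-256288) + 289/16 = -190442*(-1/256288) + 289/16 = 95221/128144 + 289/16 = 1204911/64072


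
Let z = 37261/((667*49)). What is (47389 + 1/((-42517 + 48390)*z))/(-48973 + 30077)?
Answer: -52909783125/21097369828 ≈ -2.5079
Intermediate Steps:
z = 5323/4669 (z = 37261/32683 = 37261*(1/32683) = 5323/4669 ≈ 1.1401)
(47389 + 1/((-42517 + 48390)*z))/(-48973 + 30077) = (47389 + 1/((-42517 + 48390)*(5323/4669)))/(-48973 + 30077) = (47389 + (4669/5323)/5873)/(-18896) = (47389 + (1/5873)*(4669/5323))*(-1/18896) = (47389 + 667/4465997)*(-1/18896) = (211639132500/4465997)*(-1/18896) = -52909783125/21097369828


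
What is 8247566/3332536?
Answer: 4123783/1666268 ≈ 2.4749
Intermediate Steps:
8247566/3332536 = 8247566*(1/3332536) = 4123783/1666268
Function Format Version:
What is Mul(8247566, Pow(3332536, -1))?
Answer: Rational(4123783, 1666268) ≈ 2.4749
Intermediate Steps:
Mul(8247566, Pow(3332536, -1)) = Mul(8247566, Rational(1, 3332536)) = Rational(4123783, 1666268)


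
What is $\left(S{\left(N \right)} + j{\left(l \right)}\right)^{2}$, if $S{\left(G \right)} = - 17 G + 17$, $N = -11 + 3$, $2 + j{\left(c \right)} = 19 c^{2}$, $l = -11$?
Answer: $6002500$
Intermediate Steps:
$j{\left(c \right)} = -2 + 19 c^{2}$
$N = -8$
$S{\left(G \right)} = 17 - 17 G$
$\left(S{\left(N \right)} + j{\left(l \right)}\right)^{2} = \left(\left(17 - -136\right) - \left(2 - 19 \left(-11\right)^{2}\right)\right)^{2} = \left(\left(17 + 136\right) + \left(-2 + 19 \cdot 121\right)\right)^{2} = \left(153 + \left(-2 + 2299\right)\right)^{2} = \left(153 + 2297\right)^{2} = 2450^{2} = 6002500$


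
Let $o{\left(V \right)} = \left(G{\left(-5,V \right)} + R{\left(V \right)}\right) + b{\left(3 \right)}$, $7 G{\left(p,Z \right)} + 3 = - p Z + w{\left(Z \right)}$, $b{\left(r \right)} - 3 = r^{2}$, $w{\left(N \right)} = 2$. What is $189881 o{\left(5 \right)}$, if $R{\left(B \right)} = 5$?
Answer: $\frac{27152983}{7} \approx 3.879 \cdot 10^{6}$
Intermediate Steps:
$b{\left(r \right)} = 3 + r^{2}$
$G{\left(p,Z \right)} = - \frac{1}{7} - \frac{Z p}{7}$ ($G{\left(p,Z \right)} = - \frac{3}{7} + \frac{- p Z + 2}{7} = - \frac{3}{7} + \frac{- Z p + 2}{7} = - \frac{3}{7} + \frac{2 - Z p}{7} = - \frac{3}{7} - \left(- \frac{2}{7} + \frac{Z p}{7}\right) = - \frac{1}{7} - \frac{Z p}{7}$)
$o{\left(V \right)} = \frac{118}{7} + \frac{5 V}{7}$ ($o{\left(V \right)} = \left(\left(- \frac{1}{7} - \frac{1}{7} V \left(-5\right)\right) + 5\right) + \left(3 + 3^{2}\right) = \left(\left(- \frac{1}{7} + \frac{5 V}{7}\right) + 5\right) + \left(3 + 9\right) = \left(\frac{34}{7} + \frac{5 V}{7}\right) + 12 = \frac{118}{7} + \frac{5 V}{7}$)
$189881 o{\left(5 \right)} = 189881 \left(\frac{118}{7} + \frac{5}{7} \cdot 5\right) = 189881 \left(\frac{118}{7} + \frac{25}{7}\right) = 189881 \cdot \frac{143}{7} = \frac{27152983}{7}$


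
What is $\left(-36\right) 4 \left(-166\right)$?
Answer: $23904$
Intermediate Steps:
$\left(-36\right) 4 \left(-166\right) = \left(-144\right) \left(-166\right) = 23904$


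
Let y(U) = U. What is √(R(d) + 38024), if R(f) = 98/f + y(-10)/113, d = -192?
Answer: √279659985690/2712 ≈ 195.00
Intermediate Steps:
R(f) = -10/113 + 98/f (R(f) = 98/f - 10/113 = -10/113 + 98/f)
√(R(d) + 38024) = √((-10/113 + 98/(-192)) + 38024) = √((-10/113 + 98*(-1/192)) + 38024) = √((-10/113 - 49/96) + 38024) = √(-6497/10848 + 38024) = √(412477855/10848) = √279659985690/2712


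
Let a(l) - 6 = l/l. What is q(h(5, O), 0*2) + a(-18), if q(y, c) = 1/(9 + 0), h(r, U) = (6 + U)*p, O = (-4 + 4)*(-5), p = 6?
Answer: 64/9 ≈ 7.1111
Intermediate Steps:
a(l) = 7 (a(l) = 6 + l/l = 6 + 1 = 7)
O = 0 (O = 0*(-5) = 0)
h(r, U) = 36 + 6*U (h(r, U) = (6 + U)*6 = 36 + 6*U)
q(y, c) = ⅑ (q(y, c) = 1/9 = ⅑)
q(h(5, O), 0*2) + a(-18) = ⅑ + 7 = 64/9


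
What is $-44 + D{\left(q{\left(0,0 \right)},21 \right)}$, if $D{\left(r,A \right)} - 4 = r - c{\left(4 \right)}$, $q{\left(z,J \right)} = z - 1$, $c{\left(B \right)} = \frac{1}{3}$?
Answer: $- \frac{124}{3} \approx -41.333$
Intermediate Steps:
$c{\left(B \right)} = \frac{1}{3}$
$q{\left(z,J \right)} = -1 + z$
$D{\left(r,A \right)} = \frac{11}{3} + r$ ($D{\left(r,A \right)} = 4 + \left(r - \frac{1}{3}\right) = 4 + \left(- \frac{1}{3} + r\right) = \frac{11}{3} + r$)
$-44 + D{\left(q{\left(0,0 \right)},21 \right)} = -44 + \left(\frac{11}{3} + \left(-1 + 0\right)\right) = -44 + \left(\frac{11}{3} - 1\right) = -44 + \frac{8}{3} = - \frac{124}{3}$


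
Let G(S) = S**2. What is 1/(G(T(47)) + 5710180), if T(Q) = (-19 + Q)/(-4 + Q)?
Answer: 1849/10558123604 ≈ 1.7513e-7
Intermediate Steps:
T(Q) = (-19 + Q)/(-4 + Q)
1/(G(T(47)) + 5710180) = 1/(((-19 + 47)/(-4 + 47))**2 + 5710180) = 1/((28/43)**2 + 5710180) = 1/(784/1849 + 5710180) = 1/(10558123604/1849) = 1849/10558123604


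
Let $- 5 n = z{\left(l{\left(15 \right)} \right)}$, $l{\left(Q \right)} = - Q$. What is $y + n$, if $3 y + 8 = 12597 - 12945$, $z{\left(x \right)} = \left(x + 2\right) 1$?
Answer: $- \frac{1741}{15} \approx -116.07$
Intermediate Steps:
$z{\left(x \right)} = 2 + x$ ($z{\left(x \right)} = \left(2 + x\right) 1 = 2 + x$)
$y = - \frac{356}{3}$ ($y = - \frac{8}{3} + \frac{12597 - 12945}{3} = - \frac{8}{3} + \frac{1}{3} \left(-348\right) = - \frac{8}{3} - 116 = - \frac{356}{3} \approx -118.67$)
$n = \frac{13}{5}$ ($n = - \frac{2 - 15}{5} = \left(- \frac{1}{5}\right) \left(-13\right) = \frac{13}{5} \approx 2.6$)
$y + n = - \frac{356}{3} + \frac{13}{5} = - \frac{1741}{15}$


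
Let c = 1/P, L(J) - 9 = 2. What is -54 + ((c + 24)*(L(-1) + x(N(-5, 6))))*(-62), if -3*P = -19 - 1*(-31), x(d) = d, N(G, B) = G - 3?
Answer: -8943/2 ≈ -4471.5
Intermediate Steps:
L(J) = 11 (L(J) = 9 + 2 = 11)
N(G, B) = -3 + G
P = -4 (P = -(-19 - 1*(-31))/3 = -(-19 + 31)/3 = -⅓*12 = -4)
c = -¼ (c = 1/(-4) = -¼ ≈ -0.25000)
-54 + ((c + 24)*(L(-1) + x(N(-5, 6))))*(-62) = -54 + ((-¼ + 24)*(11 + (-3 - 5)))*(-62) = -54 + (95*(11 - 8)/4)*(-62) = -54 + ((95/4)*3)*(-62) = -54 + (285/4)*(-62) = -54 - 8835/2 = -8943/2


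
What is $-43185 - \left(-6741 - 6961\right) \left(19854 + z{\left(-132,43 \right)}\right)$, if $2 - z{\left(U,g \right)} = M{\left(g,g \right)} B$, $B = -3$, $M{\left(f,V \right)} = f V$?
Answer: $348028721$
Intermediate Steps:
$M{\left(f,V \right)} = V f$
$z{\left(U,g \right)} = 2 + 3 g^{2}$ ($z{\left(U,g \right)} = 2 - g g \left(-3\right) = 2 - g^{2} \left(-3\right) = 2 - - 3 g^{2} = 2 + 3 g^{2}$)
$-43185 - \left(-6741 - 6961\right) \left(19854 + z{\left(-132,43 \right)}\right) = -43185 - \left(-6741 - 6961\right) \left(19854 + \left(2 + 3 \cdot 43^{2}\right)\right) = -43185 - - 13702 \left(19854 + \left(2 + 3 \cdot 1849\right)\right) = -43185 - - 13702 \left(19854 + \left(2 + 5547\right)\right) = -43185 - - 13702 \left(19854 + 5549\right) = -43185 - \left(-13702\right) 25403 = -43185 - -348071906 = -43185 + 348071906 = 348028721$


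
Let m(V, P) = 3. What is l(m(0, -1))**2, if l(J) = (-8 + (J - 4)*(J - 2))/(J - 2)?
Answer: 81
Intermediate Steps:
l(J) = (-8 + (-4 + J)*(-2 + J))/(-2 + J)
l(m(0, -1))**2 = (3*(-6 + 3)/(-2 + 3))**2 = (3*(-3)/1)**2 = (3*1*(-3))**2 = (-9)**2 = 81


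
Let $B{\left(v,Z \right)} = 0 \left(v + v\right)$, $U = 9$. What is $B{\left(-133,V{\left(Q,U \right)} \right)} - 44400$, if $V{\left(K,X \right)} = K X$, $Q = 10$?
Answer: $-44400$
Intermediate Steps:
$B{\left(v,Z \right)} = 0$ ($B{\left(v,Z \right)} = 0 \cdot 2 v = 0$)
$B{\left(-133,V{\left(Q,U \right)} \right)} - 44400 = 0 - 44400 = -44400$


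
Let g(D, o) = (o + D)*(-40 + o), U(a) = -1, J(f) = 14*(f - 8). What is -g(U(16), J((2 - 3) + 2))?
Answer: -13662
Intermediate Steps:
J(f) = -112 + 14*f (J(f) = 14*(-8 + f) = -112 + 14*f)
g(D, o) = (-40 + o)*(D + o) (g(D, o) = (D + o)*(-40 + o) = (-40 + o)*(D + o))
-g(U(16), J((2 - 3) + 2)) = -((-112 + 14*((2 - 3) + 2))² - 40*(-1) - 40*(-112 + 14*((2 - 3) + 2)) - (-112 + 14*((2 - 3) + 2))) = -((-112 + 14*(-1 + 2))² + 40 - 40*(-112 + 14*(-1 + 2)) - (-112 + 14*(-1 + 2))) = -((-112 + 14*1)² + 40 - 40*(-112 + 14*1) - (-112 + 14*1)) = -((-112 + 14)² + 40 - 40*(-112 + 14) - (-112 + 14)) = -((-98)² + 40 - 40*(-98) - 1*(-98)) = -(9604 + 40 + 3920 + 98) = -1*13662 = -13662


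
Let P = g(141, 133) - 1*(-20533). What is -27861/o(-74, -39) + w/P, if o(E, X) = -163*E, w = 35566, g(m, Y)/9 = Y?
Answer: -2384087/3541990 ≈ -0.67309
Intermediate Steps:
g(m, Y) = 9*Y
P = 21730 (P = 9*133 - 1*(-20533) = 1197 + 20533 = 21730)
-27861/o(-74, -39) + w/P = -27861/((-163*(-74))) + 35566/21730 = -27861/12062 + 35566*(1/21730) = -27861*1/12062 + 17783/10865 = -753/326 + 17783/10865 = -2384087/3541990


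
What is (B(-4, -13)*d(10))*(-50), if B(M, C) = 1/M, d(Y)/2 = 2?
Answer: 50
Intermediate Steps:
d(Y) = 4 (d(Y) = 2*2 = 4)
(B(-4, -13)*d(10))*(-50) = (4/(-4))*(-50) = -¼*4*(-50) = -1*(-50) = 50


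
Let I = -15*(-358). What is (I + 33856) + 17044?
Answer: 56270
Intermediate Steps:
I = 5370
(I + 33856) + 17044 = (5370 + 33856) + 17044 = 39226 + 17044 = 56270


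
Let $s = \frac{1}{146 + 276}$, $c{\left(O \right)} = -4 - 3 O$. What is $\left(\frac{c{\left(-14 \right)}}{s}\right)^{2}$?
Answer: $257153296$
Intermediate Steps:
$s = \frac{1}{422} \approx 0.0023697$
$\left(\frac{c{\left(-14 \right)}}{s}\right)^{2} = \left(\left(-4 - -42\right) \frac{1}{\frac{1}{422}}\right)^{2} = \left(\left(-4 + 42\right) 422\right)^{2} = \left(38 \cdot 422\right)^{2} = 16036^{2} = 257153296$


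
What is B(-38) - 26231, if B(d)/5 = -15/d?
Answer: -996703/38 ≈ -26229.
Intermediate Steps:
B(d) = -75/d (B(d) = 5*(-15/d) = -75/d)
B(-38) - 26231 = -75/(-38) - 26231 = -75*(-1/38) - 26231 = 75/38 - 26231 = -996703/38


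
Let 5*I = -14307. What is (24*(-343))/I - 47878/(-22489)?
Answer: 536879262/107250041 ≈ 5.0059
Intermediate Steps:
I = -14307/5 (I = (⅕)*(-14307) = -14307/5 ≈ -2861.4)
(24*(-343))/I - 47878/(-22489) = (24*(-343))/(-14307/5) - 47878/(-22489) = -8232*(-5/14307) - 47878*(-1/22489) = 13720/4769 + 47878/22489 = 536879262/107250041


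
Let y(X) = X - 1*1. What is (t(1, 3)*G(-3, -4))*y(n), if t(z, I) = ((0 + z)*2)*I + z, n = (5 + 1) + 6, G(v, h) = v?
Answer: -231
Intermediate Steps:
n = 12 (n = 6 + 6 = 12)
y(X) = -1 + X (y(X) = X - 1 = -1 + X)
t(z, I) = z + 2*I*z (t(z, I) = (z*2)*I + z = (2*z)*I + z = 2*I*z + z = z + 2*I*z)
(t(1, 3)*G(-3, -4))*y(n) = ((1*(1 + 2*3))*(-3))*(-1 + 12) = ((1*(1 + 6))*(-3))*11 = ((1*7)*(-3))*11 = (7*(-3))*11 = -21*11 = -231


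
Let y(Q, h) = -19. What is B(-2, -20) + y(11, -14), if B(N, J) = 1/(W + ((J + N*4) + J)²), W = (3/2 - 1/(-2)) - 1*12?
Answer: -43585/2294 ≈ -19.000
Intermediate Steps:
W = -10 (W = (3*(½) - 1*(-½)) - 12 = (3/2 + ½) - 12 = 2 - 12 = -10)
B(N, J) = 1/(-10 + (2*J + 4*N)²) (B(N, J) = 1/(-10 + ((J + N*4) + J)²) = 1/(-10 + ((J + 4*N) + J)²) = 1/(-10 + (2*J + 4*N)²))
B(-2, -20) + y(11, -14) = 1/(2*(-5 + 2*(-20 + 2*(-2))²)) - 19 = 1/(2*(-5 + 2*(-20 - 4)²)) - 19 = 1/(2*(-5 + 2*(-24)²)) - 19 = 1/(2*(-5 + 2*576)) - 19 = 1/(2*(-5 + 1152)) - 19 = (½)/1147 - 19 = (½)*(1/1147) - 19 = 1/2294 - 19 = -43585/2294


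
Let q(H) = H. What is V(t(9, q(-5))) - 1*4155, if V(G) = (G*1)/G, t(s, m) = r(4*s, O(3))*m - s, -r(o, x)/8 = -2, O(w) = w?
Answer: -4154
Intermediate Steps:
r(o, x) = 16 (r(o, x) = -8*(-2) = 16)
t(s, m) = -s + 16*m (t(s, m) = 16*m - s = -s + 16*m)
V(G) = 1 (V(G) = G/G = 1)
V(t(9, q(-5))) - 1*4155 = 1 - 1*4155 = 1 - 4155 = -4154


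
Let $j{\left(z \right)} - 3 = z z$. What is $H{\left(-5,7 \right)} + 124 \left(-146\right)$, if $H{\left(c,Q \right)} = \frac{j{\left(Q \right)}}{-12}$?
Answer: $- \frac{54325}{3} \approx -18108.0$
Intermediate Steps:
$j{\left(z \right)} = 3 + z^{2}$ ($j{\left(z \right)} = 3 + z z = 3 + z^{2}$)
$H{\left(c,Q \right)} = - \frac{1}{4} - \frac{Q^{2}}{12}$ ($H{\left(c,Q \right)} = \frac{3 + Q^{2}}{-12} = \left(3 + Q^{2}\right) \left(- \frac{1}{12}\right) = - \frac{1}{4} - \frac{Q^{2}}{12}$)
$H{\left(-5,7 \right)} + 124 \left(-146\right) = \left(- \frac{1}{4} - \frac{7^{2}}{12}\right) + 124 \left(-146\right) = \left(- \frac{1}{4} - \frac{49}{12}\right) - 18104 = - \frac{13}{3} - 18104 = - \frac{54325}{3}$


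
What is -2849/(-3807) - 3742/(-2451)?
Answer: 7076231/3110319 ≈ 2.2751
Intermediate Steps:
-2849/(-3807) - 3742/(-2451) = -2849*(-1/3807) - 3742*(-1/2451) = 2849/3807 + 3742/2451 = 7076231/3110319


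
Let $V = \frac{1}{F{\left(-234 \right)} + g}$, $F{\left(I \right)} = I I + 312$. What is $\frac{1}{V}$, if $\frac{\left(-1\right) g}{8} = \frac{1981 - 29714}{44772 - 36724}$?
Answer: $\frac{55426141}{1006} \approx 55096.0$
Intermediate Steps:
$F{\left(I \right)} = 312 + I^{2}$ ($F{\left(I \right)} = I^{2} + 312 = 312 + I^{2}$)
$g = \frac{27733}{1006}$ ($g = - 8 \frac{1981 - 29714}{44772 - 36724} = - 8 \left(- \frac{27733}{8048}\right) = - 8 \left(\left(-27733\right) \frac{1}{8048}\right) = \left(-8\right) \left(- \frac{27733}{8048}\right) = \frac{27733}{1006} \approx 27.568$)
$V = \frac{1006}{55426141}$ ($V = \frac{1}{\left(312 + \left(-234\right)^{2}\right) + \frac{27733}{1006}} = \frac{1}{\left(312 + 54756\right) + \frac{27733}{1006}} = \frac{1}{55068 + \frac{27733}{1006}} = \frac{1}{\frac{55426141}{1006}} = \frac{1006}{55426141} \approx 1.815 \cdot 10^{-5}$)
$\frac{1}{V} = \frac{1}{\frac{1006}{55426141}} = \frac{55426141}{1006}$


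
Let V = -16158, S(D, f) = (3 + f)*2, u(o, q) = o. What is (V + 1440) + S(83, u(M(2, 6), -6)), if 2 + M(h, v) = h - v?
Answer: -14724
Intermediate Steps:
M(h, v) = -2 + h - v (M(h, v) = -2 + (h - v) = -2 + h - v)
S(D, f) = 6 + 2*f
(V + 1440) + S(83, u(M(2, 6), -6)) = (-16158 + 1440) + (6 + 2*(-2 + 2 - 1*6)) = -14718 + (6 + 2*(-2 + 2 - 6)) = -14718 + (6 + 2*(-6)) = -14718 + (6 - 12) = -14718 - 6 = -14724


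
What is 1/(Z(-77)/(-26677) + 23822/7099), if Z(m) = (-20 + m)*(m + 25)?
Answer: 189380023/599692138 ≈ 0.31580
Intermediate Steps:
Z(m) = (-20 + m)*(25 + m)
1/(Z(-77)/(-26677) + 23822/7099) = 1/((-500 + (-77)² + 5*(-77))/(-26677) + 23822/7099) = 1/((-500 + 5929 - 385)*(-1/26677) + 23822*(1/7099)) = 1/(5044*(-1/26677) + 23822/7099) = 1/(-5044/26677 + 23822/7099) = 1/(599692138/189380023) = 189380023/599692138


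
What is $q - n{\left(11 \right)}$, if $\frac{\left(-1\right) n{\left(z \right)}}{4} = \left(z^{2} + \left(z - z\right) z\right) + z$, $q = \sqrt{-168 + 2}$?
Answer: $528 + i \sqrt{166} \approx 528.0 + 12.884 i$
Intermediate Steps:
$q = i \sqrt{166}$ ($q = \sqrt{-166} = i \sqrt{166} \approx 12.884 i$)
$n{\left(z \right)} = - 4 z - 4 z^{2}$ ($n{\left(z \right)} = - 4 \left(\left(z^{2} + \left(z - z\right) z\right) + z\right) = - 4 \left(\left(z^{2} + 0 z\right) + z\right) = - 4 \left(\left(z^{2} + 0\right) + z\right) = - 4 \left(z^{2} + z\right) = - 4 \left(z + z^{2}\right) = - 4 z - 4 z^{2}$)
$q - n{\left(11 \right)} = i \sqrt{166} - \left(-4\right) 11 \left(1 + 11\right) = i \sqrt{166} - \left(-4\right) 11 \cdot 12 = i \sqrt{166} - -528 = i \sqrt{166} + 528 = 528 + i \sqrt{166}$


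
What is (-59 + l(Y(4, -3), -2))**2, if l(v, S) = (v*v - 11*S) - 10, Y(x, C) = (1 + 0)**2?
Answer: 2116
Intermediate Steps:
Y(x, C) = 1 (Y(x, C) = 1**2 = 1)
l(v, S) = -10 + v**2 - 11*S (l(v, S) = (v**2 - 11*S) - 10 = -10 + v**2 - 11*S)
(-59 + l(Y(4, -3), -2))**2 = (-59 + (-10 + 1**2 - 11*(-2)))**2 = (-59 + (-10 + 1 + 22))**2 = (-59 + 13)**2 = (-46)**2 = 2116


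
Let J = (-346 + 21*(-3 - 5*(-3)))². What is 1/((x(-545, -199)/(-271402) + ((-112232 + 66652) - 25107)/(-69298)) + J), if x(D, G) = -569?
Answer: 4701903949/41550829299298 ≈ 0.00011316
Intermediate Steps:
J = 8836 (J = (-346 + 21*(-3 + 15))² = (-346 + 21*12)² = (-346 + 252)² = (-94)² = 8836)
1/((x(-545, -199)/(-271402) + ((-112232 + 66652) - 25107)/(-69298)) + J) = 1/((-569/(-271402) + ((-112232 + 66652) - 25107)/(-69298)) + 8836) = 1/((-569*(-1/271402) + (-45580 - 25107)*(-1/69298)) + 8836) = 1/((569/271402 - 70687*(-1/69298)) + 8836) = 1/((569/271402 + 70687/69298) + 8836) = 1/(4806005934/4701903949 + 8836) = 1/(41550829299298/4701903949) = 4701903949/41550829299298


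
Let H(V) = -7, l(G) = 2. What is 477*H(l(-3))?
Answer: -3339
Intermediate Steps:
477*H(l(-3)) = 477*(-7) = -3339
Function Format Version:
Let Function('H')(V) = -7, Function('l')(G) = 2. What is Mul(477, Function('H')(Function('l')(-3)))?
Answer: -3339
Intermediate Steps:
Mul(477, Function('H')(Function('l')(-3))) = Mul(477, -7) = -3339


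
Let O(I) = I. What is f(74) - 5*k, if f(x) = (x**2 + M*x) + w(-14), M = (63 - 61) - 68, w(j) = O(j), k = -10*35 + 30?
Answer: 2178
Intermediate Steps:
k = -320 (k = -350 + 30 = -320)
w(j) = j
M = -66 (M = 2 - 68 = -66)
f(x) = -14 + x**2 - 66*x (f(x) = (x**2 - 66*x) - 14 = -14 + x**2 - 66*x)
f(74) - 5*k = (-14 + 74**2 - 66*74) - 5*(-320) = (-14 + 5476 - 4884) + 1600 = 578 + 1600 = 2178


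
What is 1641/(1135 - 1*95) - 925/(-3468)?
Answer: 1663247/901680 ≈ 1.8446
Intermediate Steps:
1641/(1135 - 1*95) - 925/(-3468) = 1641/(1135 - 95) - 925*(-1/3468) = 1641/1040 + 925/3468 = 1663247/901680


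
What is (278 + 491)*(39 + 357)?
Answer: 304524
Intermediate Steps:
(278 + 491)*(39 + 357) = 769*396 = 304524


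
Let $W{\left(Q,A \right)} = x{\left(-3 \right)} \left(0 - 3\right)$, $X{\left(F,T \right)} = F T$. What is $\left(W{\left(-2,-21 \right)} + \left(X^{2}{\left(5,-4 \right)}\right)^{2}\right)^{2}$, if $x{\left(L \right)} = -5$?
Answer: $25604800225$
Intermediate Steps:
$W{\left(Q,A \right)} = 15$ ($W{\left(Q,A \right)} = - 5 \left(0 - 3\right) = \left(-5\right) \left(-3\right) = 15$)
$\left(W{\left(-2,-21 \right)} + \left(X^{2}{\left(5,-4 \right)}\right)^{2}\right)^{2} = \left(15 + \left(\left(5 \left(-4\right)\right)^{2}\right)^{2}\right)^{2} = \left(15 + \left(\left(-20\right)^{2}\right)^{2}\right)^{2} = \left(15 + 400^{2}\right)^{2} = \left(15 + 160000\right)^{2} = 160015^{2} = 25604800225$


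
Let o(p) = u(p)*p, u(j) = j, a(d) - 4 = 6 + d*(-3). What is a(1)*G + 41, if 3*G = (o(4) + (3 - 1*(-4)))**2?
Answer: 3826/3 ≈ 1275.3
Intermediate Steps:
a(d) = 10 - 3*d (a(d) = 4 + (6 + d*(-3)) = 4 + (6 - 3*d) = 10 - 3*d)
o(p) = p**2 (o(p) = p*p = p**2)
G = 529/3 (G = (4**2 + (3 - 1*(-4)))**2/3 = (16 + (3 + 4))**2/3 = (16 + 7)**2/3 = (1/3)*23**2 = (1/3)*529 = 529/3 ≈ 176.33)
a(1)*G + 41 = (10 - 3*1)*(529/3) + 41 = (10 - 3)*(529/3) + 41 = 7*(529/3) + 41 = 3703/3 + 41 = 3826/3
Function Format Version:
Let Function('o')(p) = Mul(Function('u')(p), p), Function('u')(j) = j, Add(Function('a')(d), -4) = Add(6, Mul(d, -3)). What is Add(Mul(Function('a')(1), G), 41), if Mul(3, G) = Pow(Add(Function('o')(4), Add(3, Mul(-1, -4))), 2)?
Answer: Rational(3826, 3) ≈ 1275.3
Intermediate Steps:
Function('a')(d) = Add(10, Mul(-3, d)) (Function('a')(d) = Add(4, Add(6, Mul(d, -3))) = Add(4, Add(6, Mul(-3, d))) = Add(10, Mul(-3, d)))
Function('o')(p) = Pow(p, 2) (Function('o')(p) = Mul(p, p) = Pow(p, 2))
G = Rational(529, 3) (G = Mul(Rational(1, 3), Pow(Add(Pow(4, 2), Add(3, Mul(-1, -4))), 2)) = Mul(Rational(1, 3), Pow(Add(16, Add(3, 4)), 2)) = Mul(Rational(1, 3), Pow(Add(16, 7), 2)) = Mul(Rational(1, 3), Pow(23, 2)) = Mul(Rational(1, 3), 529) = Rational(529, 3) ≈ 176.33)
Add(Mul(Function('a')(1), G), 41) = Add(Mul(Add(10, Mul(-3, 1)), Rational(529, 3)), 41) = Add(Mul(Add(10, -3), Rational(529, 3)), 41) = Add(Mul(7, Rational(529, 3)), 41) = Add(Rational(3703, 3), 41) = Rational(3826, 3)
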